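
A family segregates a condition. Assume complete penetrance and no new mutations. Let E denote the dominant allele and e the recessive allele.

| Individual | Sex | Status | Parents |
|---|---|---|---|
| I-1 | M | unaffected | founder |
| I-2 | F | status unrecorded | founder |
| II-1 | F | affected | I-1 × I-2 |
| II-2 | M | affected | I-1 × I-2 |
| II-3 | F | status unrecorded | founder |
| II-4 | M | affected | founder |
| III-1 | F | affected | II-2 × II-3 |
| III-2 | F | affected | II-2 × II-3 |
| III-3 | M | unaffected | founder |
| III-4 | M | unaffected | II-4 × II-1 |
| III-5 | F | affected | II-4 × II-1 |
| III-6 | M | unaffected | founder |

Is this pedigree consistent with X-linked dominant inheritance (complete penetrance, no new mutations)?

Yes

A consistent assignment under X-linked dominant exists: I-1 X^e Y, I-2 X^E X^E, II-1 X^E X^e, II-2 X^E Y, II-3 X^E X^E, II-4 X^E Y, III-1 X^E X^E, III-2 X^E X^E, III-3 X^e Y, III-4 X^e Y, III-5 X^E X^E, III-6 X^e Y.
In this assignment every recorded phenotype matches its genotype and every non-founder's genotype is obtainable from its parents' genotypes, so the pedigree is consistent.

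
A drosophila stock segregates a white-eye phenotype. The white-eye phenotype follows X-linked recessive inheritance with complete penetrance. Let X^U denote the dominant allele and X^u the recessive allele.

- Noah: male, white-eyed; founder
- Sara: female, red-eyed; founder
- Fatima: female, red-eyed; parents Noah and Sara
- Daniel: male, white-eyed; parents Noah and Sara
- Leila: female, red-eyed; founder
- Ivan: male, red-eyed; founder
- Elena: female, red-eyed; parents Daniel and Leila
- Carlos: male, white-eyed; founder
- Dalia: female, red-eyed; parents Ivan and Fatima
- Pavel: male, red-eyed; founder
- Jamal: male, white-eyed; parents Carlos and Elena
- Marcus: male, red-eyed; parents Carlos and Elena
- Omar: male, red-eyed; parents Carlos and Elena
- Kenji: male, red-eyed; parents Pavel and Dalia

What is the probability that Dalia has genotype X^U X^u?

Ivan is red-eyed, so Ivan is X^U Y.
Fatima is red-eyed so carries U and received u from Noah (X^u Y), so Fatima is X^U X^u.
Their cross gives offspring ratios 1/2 X^U X^U : 1/2 X^U X^u. Conditioning on Dalia being red-eyed, P(X^U X^u) = 1/2 / 1 = 1/2 before taking Dalia's own offspring into account.
Pavel is red-eyed, so Pavel is X^U Y.
Now use Dalia's offspring. Probability of each recorded status — red-eyed son Kenji: 1/2 if Dalia is X^U X^u, 1 if X^U X^U.
Bayes: P(X^U X^u) = 1/2·1/2 / (1/2·1/2 + 1/2·1) = 1/3.

1/3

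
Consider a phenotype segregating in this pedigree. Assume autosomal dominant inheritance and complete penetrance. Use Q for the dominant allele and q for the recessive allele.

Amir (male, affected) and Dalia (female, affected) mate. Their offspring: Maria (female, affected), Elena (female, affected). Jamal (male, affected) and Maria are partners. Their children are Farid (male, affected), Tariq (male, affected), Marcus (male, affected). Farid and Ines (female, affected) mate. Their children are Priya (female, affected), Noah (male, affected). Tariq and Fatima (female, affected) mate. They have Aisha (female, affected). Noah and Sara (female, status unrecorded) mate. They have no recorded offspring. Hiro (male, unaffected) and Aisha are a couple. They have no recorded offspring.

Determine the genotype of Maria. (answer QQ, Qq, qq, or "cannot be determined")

cannot be determined

Maria's phenotype allows QQ or Qq, and no parent or child forces a single allele at both positions; consistent genotype assignments exist with Maria as QQ or Qq.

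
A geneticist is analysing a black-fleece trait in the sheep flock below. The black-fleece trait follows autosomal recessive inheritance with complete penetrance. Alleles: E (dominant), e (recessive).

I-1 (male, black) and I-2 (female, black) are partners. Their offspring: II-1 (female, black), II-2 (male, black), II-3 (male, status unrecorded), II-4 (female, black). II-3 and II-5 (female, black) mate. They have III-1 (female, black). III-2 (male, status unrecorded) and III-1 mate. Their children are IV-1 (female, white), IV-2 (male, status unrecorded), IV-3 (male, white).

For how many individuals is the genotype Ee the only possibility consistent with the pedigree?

2

Obligate heterozygotes: IV-1 is white so carries E and received e from III-1 (ee), so IV-1 is Ee; IV-3 is white so carries E and received e from III-1 (ee), so IV-3 is Ee.
Every other individual is either homozygous by phenotype or has at least one consistent homozygous assignment, so the count is 2.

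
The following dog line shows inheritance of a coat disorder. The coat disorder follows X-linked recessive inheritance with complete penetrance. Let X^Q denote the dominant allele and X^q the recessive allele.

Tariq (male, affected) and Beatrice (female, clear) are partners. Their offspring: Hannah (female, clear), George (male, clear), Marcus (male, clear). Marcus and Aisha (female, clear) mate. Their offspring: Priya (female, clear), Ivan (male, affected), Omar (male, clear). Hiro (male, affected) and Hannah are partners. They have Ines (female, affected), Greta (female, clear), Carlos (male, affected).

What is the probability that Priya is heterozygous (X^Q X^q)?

1/2

Marcus is clear, so Marcus is X^Q Y.
Aisha is clear so carries Q and passed q to Ivan (X^q Y), so Aisha is X^Q X^q.
Their cross gives offspring ratios 1/2 X^Q X^Q : 1/2 X^Q X^q. Conditioning on Priya being clear, P(X^Q X^q) = 1/2 / 1 = 1/2.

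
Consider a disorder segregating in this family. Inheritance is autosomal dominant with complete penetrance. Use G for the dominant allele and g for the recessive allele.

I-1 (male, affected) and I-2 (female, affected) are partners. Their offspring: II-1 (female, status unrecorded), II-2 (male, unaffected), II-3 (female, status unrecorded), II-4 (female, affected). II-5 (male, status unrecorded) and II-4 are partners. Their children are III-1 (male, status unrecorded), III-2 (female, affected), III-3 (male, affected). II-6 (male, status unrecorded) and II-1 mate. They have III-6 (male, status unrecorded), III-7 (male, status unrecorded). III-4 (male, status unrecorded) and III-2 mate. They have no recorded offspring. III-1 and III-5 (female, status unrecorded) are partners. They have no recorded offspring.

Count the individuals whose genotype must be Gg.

2

Obligate heterozygotes: I-1 is affected so carries G and passed g to II-2 (gg), so I-1 is Gg; I-2 is affected so carries G and passed g to II-2 (gg), so I-2 is Gg.
Every other individual is either homozygous by phenotype or has at least one consistent homozygous assignment, so the count is 2.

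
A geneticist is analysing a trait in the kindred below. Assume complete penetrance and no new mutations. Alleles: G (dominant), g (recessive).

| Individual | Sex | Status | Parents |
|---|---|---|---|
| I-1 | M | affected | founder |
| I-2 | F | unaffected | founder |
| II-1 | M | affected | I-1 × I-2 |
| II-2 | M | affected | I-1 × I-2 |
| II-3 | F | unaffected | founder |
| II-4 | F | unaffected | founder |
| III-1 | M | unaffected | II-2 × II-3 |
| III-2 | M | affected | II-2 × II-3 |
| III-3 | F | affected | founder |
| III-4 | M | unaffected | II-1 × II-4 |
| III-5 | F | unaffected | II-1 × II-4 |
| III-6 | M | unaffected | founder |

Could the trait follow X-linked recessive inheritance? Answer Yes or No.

A consistent assignment under X-linked recessive exists: I-1 X^g Y, I-2 X^G X^g, II-1 X^g Y, II-2 X^g Y, II-3 X^G X^g, II-4 X^G X^G, III-1 X^G Y, III-2 X^g Y, III-3 X^g X^g, III-4 X^G Y, III-5 X^G X^g, III-6 X^G Y.
In this assignment every recorded phenotype matches its genotype and every non-founder's genotype is obtainable from its parents' genotypes, so the pedigree is consistent.

Yes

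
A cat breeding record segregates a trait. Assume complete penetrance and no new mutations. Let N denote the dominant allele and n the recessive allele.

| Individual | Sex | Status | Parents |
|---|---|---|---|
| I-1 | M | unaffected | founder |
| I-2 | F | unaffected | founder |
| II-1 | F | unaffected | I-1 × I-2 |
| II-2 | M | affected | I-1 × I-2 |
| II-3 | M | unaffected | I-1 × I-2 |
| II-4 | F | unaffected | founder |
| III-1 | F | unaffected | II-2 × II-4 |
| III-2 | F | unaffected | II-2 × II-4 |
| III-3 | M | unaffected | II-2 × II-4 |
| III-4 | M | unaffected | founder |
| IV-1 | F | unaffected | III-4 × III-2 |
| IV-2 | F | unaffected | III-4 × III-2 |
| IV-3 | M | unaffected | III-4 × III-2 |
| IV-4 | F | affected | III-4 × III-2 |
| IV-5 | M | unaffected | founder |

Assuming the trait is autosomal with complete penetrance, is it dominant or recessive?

recessive

I-1 and I-2 are both unaffected yet have an affected child II-2. Under dominance, an affected child requires at least one affected parent, so the trait cannot be dominant.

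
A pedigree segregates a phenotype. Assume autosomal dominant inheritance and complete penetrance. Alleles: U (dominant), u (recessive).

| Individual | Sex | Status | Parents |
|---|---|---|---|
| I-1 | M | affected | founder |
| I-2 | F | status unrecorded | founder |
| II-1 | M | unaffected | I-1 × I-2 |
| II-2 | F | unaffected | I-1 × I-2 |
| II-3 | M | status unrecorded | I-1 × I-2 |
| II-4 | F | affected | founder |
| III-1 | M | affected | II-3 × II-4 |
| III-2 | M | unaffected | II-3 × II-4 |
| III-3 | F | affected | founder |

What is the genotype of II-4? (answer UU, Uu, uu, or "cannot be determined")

Uu

From phenotype alone, II-4 is UU or Uu.
II-4 is affected so carries U and passed u to III-2 (uu), so II-4 is Uu.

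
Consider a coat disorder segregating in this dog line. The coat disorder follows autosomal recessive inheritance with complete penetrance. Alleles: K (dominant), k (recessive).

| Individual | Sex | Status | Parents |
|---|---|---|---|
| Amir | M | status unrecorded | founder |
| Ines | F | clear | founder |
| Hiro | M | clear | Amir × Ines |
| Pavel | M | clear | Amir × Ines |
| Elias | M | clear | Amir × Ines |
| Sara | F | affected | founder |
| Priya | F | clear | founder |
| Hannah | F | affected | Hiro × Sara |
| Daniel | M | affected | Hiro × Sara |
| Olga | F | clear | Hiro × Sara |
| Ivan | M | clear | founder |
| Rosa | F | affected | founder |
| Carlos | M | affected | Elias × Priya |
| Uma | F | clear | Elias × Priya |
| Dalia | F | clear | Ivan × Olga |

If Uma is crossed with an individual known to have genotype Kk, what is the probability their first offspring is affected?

Elias is clear so carries K and passed k to Carlos (kk), so Elias is Kk.
Priya is clear so carries K and passed k to Carlos (kk), so Priya is Kk.
Uma is a clear offspring of Elias (Kk) × Priya (Kk), whose cross gives 1/4 KK : 1/2 Kk : 1/4 kk; conditioning on being clear, Uma is KK with probability 1/3, Kk with probability 2/3.
Summing over parental genotype combinations, P(offspring is affected) = 2/3·1/4 = 1/6.

1/6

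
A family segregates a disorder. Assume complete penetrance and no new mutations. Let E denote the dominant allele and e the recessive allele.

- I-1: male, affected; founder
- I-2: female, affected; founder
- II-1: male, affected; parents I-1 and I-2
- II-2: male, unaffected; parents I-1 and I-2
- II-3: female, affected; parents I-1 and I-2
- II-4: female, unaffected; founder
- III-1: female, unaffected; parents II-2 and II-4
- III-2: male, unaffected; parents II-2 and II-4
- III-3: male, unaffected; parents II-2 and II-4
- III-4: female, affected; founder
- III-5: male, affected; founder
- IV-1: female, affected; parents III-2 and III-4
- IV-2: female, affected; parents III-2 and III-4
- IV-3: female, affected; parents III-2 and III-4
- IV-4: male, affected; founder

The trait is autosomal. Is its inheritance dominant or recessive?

I-1 and I-2 are both affected yet have an unaffected child II-2. Under a recessive model two affected parents are homozygous and every child would be affected, so the trait cannot be recessive.

dominant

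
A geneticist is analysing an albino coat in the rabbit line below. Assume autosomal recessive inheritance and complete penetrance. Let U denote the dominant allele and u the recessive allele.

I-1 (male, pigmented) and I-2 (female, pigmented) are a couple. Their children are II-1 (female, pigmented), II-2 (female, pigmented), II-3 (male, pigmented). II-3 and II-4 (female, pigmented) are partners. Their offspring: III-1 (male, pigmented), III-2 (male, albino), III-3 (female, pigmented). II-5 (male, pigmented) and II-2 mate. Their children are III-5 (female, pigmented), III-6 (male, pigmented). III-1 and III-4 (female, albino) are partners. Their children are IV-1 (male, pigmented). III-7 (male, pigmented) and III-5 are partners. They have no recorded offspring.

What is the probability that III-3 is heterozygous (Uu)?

II-3 is pigmented so carries U and passed u to III-2 (uu), so II-3 is Uu.
II-4 is pigmented so carries U and passed u to III-2 (uu), so II-4 is Uu.
Their cross gives offspring ratios 1/4 UU : 1/2 Uu : 1/4 uu. Conditioning on III-3 being pigmented, P(Uu) = 1/2 / 3/4 = 2/3.

2/3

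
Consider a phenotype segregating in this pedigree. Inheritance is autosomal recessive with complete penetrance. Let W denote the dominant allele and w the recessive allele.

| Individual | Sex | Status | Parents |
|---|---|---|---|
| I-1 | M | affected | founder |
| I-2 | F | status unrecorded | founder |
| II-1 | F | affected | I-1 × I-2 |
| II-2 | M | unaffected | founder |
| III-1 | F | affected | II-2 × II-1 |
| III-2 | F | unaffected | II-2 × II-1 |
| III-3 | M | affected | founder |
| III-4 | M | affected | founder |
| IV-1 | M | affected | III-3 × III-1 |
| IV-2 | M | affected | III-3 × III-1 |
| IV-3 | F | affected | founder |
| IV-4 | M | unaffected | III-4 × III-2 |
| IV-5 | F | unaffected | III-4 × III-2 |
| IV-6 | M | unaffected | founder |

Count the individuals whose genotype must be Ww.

Obligate heterozygotes: II-2 is unaffected so carries W and passed w to III-1 (ww), so II-2 is Ww; III-2 is unaffected so carries W and received w from II-1 (ww), so III-2 is Ww; IV-4 is unaffected so carries W and received w from III-4 (ww), so IV-4 is Ww; IV-5 is unaffected so carries W and received w from III-4 (ww), so IV-5 is Ww.
Every other individual is either homozygous by phenotype or has at least one consistent homozygous assignment, so the count is 4.

4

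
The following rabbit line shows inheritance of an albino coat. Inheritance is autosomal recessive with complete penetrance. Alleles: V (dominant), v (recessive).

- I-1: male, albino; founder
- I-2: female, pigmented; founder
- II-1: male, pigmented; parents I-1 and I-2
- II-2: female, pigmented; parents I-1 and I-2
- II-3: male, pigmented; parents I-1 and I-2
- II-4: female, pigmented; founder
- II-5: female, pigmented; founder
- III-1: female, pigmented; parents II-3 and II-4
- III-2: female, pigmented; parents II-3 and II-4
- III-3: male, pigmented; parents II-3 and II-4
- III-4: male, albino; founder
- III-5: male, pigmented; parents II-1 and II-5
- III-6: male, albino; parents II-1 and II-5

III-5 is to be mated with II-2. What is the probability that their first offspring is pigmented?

II-1 is pigmented so carries V and received v from I-1 (vv), so II-1 is Vv.
II-5 is pigmented so carries V and passed v to III-6 (vv), so II-5 is Vv.
III-5 is a pigmented offspring of II-1 (Vv) × II-5 (Vv), whose cross gives 1/4 VV : 1/2 Vv : 1/4 vv; conditioning on being pigmented, III-5 is VV with probability 1/3, Vv with probability 2/3.
II-2 is pigmented so carries V and received v from I-1 (vv), so II-2 is Vv.
Summing over parental genotype combinations, P(offspring is pigmented) = 1/3·1 + 2/3·3/4 = 5/6.

5/6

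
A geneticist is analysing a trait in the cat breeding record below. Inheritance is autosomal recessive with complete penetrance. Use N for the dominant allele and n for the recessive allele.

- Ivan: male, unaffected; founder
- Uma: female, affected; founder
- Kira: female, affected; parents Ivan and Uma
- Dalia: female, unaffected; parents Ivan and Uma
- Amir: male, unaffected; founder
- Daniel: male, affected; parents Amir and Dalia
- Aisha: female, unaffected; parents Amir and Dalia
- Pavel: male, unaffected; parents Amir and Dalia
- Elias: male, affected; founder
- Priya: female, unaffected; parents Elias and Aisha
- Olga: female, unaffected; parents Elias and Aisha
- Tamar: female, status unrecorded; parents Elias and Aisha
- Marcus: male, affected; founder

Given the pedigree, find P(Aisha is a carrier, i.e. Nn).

1/3

Amir is unaffected so carries N and passed n to Daniel (nn), so Amir is Nn.
Dalia is unaffected so carries N and received n from Uma (nn), so Dalia is Nn.
Their cross gives offspring ratios 1/4 NN : 1/2 Nn : 1/4 nn. Conditioning on Aisha being unaffected, P(Nn) = 1/2 / 3/4 = 2/3 before taking Aisha's own offspring into account.
Elias is affected, so Elias is nn.
Now use Aisha's offspring. Probability of each recorded status — unaffected daughter Priya: 1/2 if Aisha is Nn, 1 if NN; unaffected daughter Olga: 1/2 if Aisha is Nn, 1 if NN. (Tamar: equally likely either way, so uninformative.)
Bayes: P(Nn) = 2/3·1/4 / (2/3·1/4 + 1/3·1) = 1/3.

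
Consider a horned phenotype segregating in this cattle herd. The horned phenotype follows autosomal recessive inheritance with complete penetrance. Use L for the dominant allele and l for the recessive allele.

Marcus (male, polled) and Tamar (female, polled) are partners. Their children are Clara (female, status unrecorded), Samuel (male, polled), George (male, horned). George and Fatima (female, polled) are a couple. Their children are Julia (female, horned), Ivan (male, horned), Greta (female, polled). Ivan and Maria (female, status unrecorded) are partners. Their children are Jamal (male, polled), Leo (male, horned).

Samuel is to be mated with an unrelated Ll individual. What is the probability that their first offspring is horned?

1/6

Marcus is polled so carries L and passed l to George (ll), so Marcus is Ll.
Tamar is polled so carries L and passed l to George (ll), so Tamar is Ll.
Samuel is a polled offspring of Marcus (Ll) × Tamar (Ll), whose cross gives 1/4 LL : 1/2 Ll : 1/4 ll; conditioning on being polled, Samuel is LL with probability 1/3, Ll with probability 2/3.
Summing over parental genotype combinations, P(offspring is horned) = 2/3·1/4 = 1/6.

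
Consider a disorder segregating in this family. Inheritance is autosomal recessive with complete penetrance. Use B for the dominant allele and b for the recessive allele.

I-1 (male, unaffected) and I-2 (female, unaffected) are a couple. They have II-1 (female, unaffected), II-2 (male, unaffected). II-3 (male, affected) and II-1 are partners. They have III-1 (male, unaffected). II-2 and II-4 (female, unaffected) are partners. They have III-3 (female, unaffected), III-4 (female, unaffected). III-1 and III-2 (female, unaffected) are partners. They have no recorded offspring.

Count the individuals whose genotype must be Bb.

Obligate heterozygotes: III-1 is unaffected so carries B and received b from II-3 (bb), so III-1 is Bb.
Every other individual is either homozygous by phenotype or has at least one consistent homozygous assignment, so the count is 1.

1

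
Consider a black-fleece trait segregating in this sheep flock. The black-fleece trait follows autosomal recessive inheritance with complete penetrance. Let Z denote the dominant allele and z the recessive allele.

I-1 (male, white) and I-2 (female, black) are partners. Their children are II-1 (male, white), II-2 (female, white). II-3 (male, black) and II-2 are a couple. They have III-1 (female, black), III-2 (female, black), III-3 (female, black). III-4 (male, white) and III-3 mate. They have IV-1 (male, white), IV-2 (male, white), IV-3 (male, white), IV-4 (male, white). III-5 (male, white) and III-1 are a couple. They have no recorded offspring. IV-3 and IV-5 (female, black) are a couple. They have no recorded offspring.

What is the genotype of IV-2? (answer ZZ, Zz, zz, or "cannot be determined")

From phenotype alone, IV-2 is ZZ or Zz.
IV-2 is white so carries Z and received z from III-3 (zz), so IV-2 is Zz.

Zz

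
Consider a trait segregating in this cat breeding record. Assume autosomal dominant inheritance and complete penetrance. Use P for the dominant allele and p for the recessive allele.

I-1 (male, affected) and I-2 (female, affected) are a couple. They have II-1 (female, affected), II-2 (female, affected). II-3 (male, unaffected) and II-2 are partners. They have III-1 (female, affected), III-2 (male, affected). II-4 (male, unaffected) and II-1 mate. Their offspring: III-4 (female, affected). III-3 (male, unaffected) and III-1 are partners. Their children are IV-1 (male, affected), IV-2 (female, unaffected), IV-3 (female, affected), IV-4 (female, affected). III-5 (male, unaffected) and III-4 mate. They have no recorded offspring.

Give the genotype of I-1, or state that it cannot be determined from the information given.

cannot be determined

I-1's phenotype allows PP or Pp, and no parent or child forces a single allele at both positions; consistent genotype assignments exist with I-1 as PP or Pp.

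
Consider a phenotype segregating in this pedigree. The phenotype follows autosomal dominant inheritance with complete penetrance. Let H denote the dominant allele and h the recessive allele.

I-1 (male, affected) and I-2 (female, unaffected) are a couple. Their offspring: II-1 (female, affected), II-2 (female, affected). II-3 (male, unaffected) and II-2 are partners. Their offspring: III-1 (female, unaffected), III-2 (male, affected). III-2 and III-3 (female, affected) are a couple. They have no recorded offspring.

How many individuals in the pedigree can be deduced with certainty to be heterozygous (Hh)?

3

Obligate heterozygotes: II-1 is affected so carries H and received h from I-2 (hh), so II-1 is Hh; II-2 is affected so carries H and received h from I-2 (hh), so II-2 is Hh; III-2 is affected so carries H and received h from II-3 (hh), so III-2 is Hh.
Every other individual is either homozygous by phenotype or has at least one consistent homozygous assignment, so the count is 3.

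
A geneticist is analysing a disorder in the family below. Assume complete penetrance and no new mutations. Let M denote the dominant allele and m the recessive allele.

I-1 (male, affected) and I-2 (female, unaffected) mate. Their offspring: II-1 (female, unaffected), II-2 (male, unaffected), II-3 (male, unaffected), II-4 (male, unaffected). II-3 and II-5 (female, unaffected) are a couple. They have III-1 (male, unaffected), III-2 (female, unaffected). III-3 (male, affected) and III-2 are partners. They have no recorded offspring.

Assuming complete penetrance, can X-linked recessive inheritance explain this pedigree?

Yes

A consistent assignment under X-linked recessive exists: I-1 X^m Y, I-2 X^M X^M, II-1 X^M X^m, II-2 X^M Y, II-3 X^M Y, II-4 X^M Y, II-5 X^M X^M, III-1 X^M Y, III-2 X^M X^M, III-3 X^m Y.
In this assignment every recorded phenotype matches its genotype and every non-founder's genotype is obtainable from its parents' genotypes, so the pedigree is consistent.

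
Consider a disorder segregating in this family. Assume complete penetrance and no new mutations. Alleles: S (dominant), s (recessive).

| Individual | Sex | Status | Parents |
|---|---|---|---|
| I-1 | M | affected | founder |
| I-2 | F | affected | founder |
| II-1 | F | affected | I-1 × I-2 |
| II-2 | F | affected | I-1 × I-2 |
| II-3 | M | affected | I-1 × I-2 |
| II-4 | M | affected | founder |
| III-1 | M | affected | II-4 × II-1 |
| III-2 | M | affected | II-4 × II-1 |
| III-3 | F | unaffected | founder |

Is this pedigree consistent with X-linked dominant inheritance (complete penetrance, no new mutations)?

Yes

A consistent assignment under X-linked dominant exists: I-1 X^S Y, I-2 X^S X^S, II-1 X^S X^S, II-2 X^S X^S, II-3 X^S Y, II-4 X^S Y, III-1 X^S Y, III-2 X^S Y, III-3 X^s X^s.
In this assignment every recorded phenotype matches its genotype and every non-founder's genotype is obtainable from its parents' genotypes, so the pedigree is consistent.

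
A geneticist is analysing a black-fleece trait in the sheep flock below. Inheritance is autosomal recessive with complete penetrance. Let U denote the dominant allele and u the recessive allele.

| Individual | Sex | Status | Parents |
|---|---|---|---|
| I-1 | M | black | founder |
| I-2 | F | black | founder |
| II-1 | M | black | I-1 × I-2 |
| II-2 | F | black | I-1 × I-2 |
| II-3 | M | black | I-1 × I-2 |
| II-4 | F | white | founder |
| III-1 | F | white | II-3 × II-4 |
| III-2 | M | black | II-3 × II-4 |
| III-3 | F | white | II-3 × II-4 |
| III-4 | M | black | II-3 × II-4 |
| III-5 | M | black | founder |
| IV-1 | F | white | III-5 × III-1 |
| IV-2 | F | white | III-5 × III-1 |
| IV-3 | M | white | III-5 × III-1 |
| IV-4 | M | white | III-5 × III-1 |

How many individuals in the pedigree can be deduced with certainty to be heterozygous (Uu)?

Obligate heterozygotes: II-4 is white so carries U and passed u to III-2 (uu), so II-4 is Uu; III-1 is white so carries U and received u from II-3 (uu), so III-1 is Uu; III-3 is white so carries U and received u from II-3 (uu), so III-3 is Uu; IV-1 is white so carries U and received u from III-5 (uu), so IV-1 is Uu; IV-2 is white so carries U and received u from III-5 (uu), so IV-2 is Uu; IV-3 is white so carries U and received u from III-5 (uu), so IV-3 is Uu; IV-4 is white so carries U and received u from III-5 (uu), so IV-4 is Uu.
Every other individual is either homozygous by phenotype or has at least one consistent homozygous assignment, so the count is 7.

7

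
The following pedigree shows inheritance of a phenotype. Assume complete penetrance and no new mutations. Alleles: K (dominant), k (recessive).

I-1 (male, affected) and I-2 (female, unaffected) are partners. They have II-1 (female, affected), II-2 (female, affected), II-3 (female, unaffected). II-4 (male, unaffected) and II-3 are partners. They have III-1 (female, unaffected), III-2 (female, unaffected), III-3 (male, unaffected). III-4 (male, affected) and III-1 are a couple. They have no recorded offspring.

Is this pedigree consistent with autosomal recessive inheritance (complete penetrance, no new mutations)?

A consistent assignment under autosomal recessive exists: I-1 kk, I-2 Kk, II-1 kk, II-2 kk, II-3 Kk, II-4 KK, III-1 KK, III-2 KK, III-3 KK, III-4 kk.
In this assignment every recorded phenotype matches its genotype and every non-founder's genotype is obtainable from its parents' genotypes, so the pedigree is consistent.

Yes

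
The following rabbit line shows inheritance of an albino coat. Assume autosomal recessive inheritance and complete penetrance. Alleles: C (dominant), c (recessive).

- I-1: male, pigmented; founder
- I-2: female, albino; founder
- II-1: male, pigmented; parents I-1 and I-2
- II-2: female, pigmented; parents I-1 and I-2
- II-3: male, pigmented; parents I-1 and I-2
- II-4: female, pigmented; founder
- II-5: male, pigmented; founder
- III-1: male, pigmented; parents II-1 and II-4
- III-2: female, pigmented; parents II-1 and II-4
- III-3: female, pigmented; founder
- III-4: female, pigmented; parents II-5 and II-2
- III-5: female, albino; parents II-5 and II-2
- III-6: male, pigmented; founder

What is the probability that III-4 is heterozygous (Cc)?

2/3

II-5 is pigmented so carries C and passed c to III-5 (cc), so II-5 is Cc.
II-2 is pigmented so carries C and received c from I-2 (cc), so II-2 is Cc.
Their cross gives offspring ratios 1/4 CC : 1/2 Cc : 1/4 cc. Conditioning on III-4 being pigmented, P(Cc) = 1/2 / 3/4 = 2/3.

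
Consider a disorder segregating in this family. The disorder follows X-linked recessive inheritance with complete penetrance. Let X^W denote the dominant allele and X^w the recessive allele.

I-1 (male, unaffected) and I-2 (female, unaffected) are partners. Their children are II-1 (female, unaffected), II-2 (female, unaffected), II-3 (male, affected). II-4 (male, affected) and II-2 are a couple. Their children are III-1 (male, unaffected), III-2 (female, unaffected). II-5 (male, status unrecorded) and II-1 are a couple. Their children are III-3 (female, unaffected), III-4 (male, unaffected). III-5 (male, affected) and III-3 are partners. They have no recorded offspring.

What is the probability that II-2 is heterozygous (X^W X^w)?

I-1 is unaffected, so I-1 is X^W Y.
I-2 is unaffected so carries W and passed w to II-3 (X^w Y), so I-2 is X^W X^w.
Their cross gives offspring ratios 1/2 X^W X^W : 1/2 X^W X^w. Conditioning on II-2 being unaffected, P(X^W X^w) = 1/2 / 1 = 1/2 before taking II-2's own offspring into account.
II-4 is affected, so II-4 is X^w Y.
Now use II-2's offspring. Probability of each recorded status — unaffected son III-1: 1/2 if II-2 is X^W X^w, 1 if X^W X^W; unaffected daughter III-2: 1/2 if II-2 is X^W X^w, 1 if X^W X^W.
Bayes: P(X^W X^w) = 1/2·1/4 / (1/2·1/4 + 1/2·1) = 1/5.

1/5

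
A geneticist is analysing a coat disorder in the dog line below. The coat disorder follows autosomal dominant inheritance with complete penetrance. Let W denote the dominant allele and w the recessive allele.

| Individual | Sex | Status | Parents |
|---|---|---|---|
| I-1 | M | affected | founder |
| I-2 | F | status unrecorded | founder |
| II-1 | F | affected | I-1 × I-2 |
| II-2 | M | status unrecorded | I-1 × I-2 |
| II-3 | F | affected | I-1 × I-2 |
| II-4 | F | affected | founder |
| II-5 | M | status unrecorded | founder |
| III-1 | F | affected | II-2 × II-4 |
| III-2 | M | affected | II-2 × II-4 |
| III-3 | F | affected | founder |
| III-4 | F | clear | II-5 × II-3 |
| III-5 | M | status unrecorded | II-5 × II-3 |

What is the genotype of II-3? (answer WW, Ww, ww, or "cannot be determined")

From phenotype alone, II-3 is WW or Ww.
II-3 is affected so carries W and passed w to III-4 (ww), so II-3 is Ww.

Ww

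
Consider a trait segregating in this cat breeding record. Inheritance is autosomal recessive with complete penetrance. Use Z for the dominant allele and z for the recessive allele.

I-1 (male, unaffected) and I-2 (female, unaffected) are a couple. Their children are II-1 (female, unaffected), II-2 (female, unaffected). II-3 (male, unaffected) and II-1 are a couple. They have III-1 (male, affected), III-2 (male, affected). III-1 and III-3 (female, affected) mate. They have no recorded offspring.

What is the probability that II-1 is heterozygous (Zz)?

II-1 is unaffected so carries Z and passed z to III-1 (zz), so II-1 is Zz, giving P(Zz) = 1.

1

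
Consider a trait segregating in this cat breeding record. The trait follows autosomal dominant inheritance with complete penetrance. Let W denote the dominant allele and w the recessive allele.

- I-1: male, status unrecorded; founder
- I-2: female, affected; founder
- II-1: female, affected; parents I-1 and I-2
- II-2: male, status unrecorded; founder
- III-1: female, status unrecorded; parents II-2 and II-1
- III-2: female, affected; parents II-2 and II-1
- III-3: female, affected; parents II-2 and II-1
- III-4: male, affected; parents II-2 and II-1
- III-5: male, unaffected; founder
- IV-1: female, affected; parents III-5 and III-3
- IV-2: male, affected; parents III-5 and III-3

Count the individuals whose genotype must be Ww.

Obligate heterozygotes: IV-1 is affected so carries W and received w from III-5 (ww), so IV-1 is Ww; IV-2 is affected so carries W and received w from III-5 (ww), so IV-2 is Ww.
Every other individual is either homozygous by phenotype or has at least one consistent homozygous assignment, so the count is 2.

2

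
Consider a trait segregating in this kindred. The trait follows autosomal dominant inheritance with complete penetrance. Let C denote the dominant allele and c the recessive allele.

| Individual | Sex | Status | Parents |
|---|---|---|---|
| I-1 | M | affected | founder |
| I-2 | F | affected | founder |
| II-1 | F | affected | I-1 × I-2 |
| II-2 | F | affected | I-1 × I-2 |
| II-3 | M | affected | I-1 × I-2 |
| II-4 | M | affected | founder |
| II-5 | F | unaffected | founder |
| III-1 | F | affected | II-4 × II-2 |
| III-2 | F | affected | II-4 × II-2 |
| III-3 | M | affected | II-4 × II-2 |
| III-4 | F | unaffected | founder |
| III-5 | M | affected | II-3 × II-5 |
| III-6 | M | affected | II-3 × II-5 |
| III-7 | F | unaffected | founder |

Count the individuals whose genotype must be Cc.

Obligate heterozygotes: III-5 is affected so carries C and received c from II-5 (cc), so III-5 is Cc; III-6 is affected so carries C and received c from II-5 (cc), so III-6 is Cc.
Every other individual is either homozygous by phenotype or has at least one consistent homozygous assignment, so the count is 2.

2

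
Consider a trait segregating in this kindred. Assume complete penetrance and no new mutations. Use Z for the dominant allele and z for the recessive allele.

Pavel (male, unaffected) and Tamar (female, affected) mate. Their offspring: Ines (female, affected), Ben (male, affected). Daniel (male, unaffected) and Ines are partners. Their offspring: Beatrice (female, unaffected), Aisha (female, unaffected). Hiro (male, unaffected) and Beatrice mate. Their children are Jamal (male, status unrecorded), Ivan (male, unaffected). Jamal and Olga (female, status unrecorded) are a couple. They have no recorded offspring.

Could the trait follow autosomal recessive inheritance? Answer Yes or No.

Yes

A consistent assignment under autosomal recessive exists: Pavel Zz, Tamar zz, Ines zz, Ben zz, Daniel ZZ, Beatrice Zz, Aisha Zz, Hiro ZZ, Jamal ZZ, Ivan ZZ, Olga ZZ.
In this assignment every recorded phenotype matches its genotype and every non-founder's genotype is obtainable from its parents' genotypes, so the pedigree is consistent.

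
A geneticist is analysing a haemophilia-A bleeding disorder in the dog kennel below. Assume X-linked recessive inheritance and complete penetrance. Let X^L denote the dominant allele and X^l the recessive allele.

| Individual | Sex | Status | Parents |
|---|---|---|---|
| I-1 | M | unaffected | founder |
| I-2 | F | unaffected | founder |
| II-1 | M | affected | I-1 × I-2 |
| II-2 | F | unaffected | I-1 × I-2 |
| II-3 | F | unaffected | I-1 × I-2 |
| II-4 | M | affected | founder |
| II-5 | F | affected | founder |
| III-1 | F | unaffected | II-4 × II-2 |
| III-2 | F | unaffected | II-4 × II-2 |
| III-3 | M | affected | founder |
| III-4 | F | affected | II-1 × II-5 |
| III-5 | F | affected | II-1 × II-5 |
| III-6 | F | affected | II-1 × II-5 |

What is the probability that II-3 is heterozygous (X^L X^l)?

1/2

I-1 is unaffected, so I-1 is X^L Y.
I-2 is unaffected so carries L and passed l to II-1 (X^l Y), so I-2 is X^L X^l.
Their cross gives offspring ratios 1/2 X^L X^L : 1/2 X^L X^l. Conditioning on II-3 being unaffected, P(X^L X^l) = 1/2 / 1 = 1/2.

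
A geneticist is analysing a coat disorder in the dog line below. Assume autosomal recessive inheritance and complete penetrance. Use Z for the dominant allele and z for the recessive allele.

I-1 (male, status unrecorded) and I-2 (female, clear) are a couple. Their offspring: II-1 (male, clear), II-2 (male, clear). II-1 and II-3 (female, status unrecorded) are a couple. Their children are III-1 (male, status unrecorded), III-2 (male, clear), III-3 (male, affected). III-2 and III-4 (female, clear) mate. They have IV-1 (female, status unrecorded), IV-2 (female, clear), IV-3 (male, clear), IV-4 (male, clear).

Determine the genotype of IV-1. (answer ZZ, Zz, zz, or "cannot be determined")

cannot be determined

IV-1's phenotype is unrecorded, and no parent or child forces a single allele at both positions; consistent genotype assignments exist with IV-1 as ZZ or Zz or zz.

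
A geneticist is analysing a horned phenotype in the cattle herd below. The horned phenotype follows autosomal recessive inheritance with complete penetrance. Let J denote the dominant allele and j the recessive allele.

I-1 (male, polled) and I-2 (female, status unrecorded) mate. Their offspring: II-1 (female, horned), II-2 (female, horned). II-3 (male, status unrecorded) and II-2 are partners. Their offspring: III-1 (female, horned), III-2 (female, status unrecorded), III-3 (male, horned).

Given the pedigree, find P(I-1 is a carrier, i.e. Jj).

I-1 is polled so carries J and passed j to II-1 (jj), so I-1 is Jj, giving P(Jj) = 1.

1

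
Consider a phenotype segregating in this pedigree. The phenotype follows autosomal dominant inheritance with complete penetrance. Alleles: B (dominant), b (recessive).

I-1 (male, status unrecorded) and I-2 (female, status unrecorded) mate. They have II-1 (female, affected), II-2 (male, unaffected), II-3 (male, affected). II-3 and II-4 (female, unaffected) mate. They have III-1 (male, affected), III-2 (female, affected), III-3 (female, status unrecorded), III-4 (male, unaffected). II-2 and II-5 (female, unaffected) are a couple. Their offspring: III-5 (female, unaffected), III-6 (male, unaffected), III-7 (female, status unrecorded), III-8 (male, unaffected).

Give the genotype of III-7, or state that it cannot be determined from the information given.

bb

From phenotype alone, III-7 is BB or Bb or bb.
III-7 received b from II-2 (bb) and received b from II-5 (bb), so III-7 is bb.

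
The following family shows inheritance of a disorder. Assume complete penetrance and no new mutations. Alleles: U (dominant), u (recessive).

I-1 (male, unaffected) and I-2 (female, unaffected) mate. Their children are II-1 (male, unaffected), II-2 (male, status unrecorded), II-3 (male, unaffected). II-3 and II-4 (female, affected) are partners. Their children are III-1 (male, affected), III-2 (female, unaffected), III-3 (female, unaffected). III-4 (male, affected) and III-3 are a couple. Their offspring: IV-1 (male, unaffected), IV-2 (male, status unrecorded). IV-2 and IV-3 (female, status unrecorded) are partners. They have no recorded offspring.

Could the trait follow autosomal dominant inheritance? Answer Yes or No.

Yes

A consistent assignment under autosomal dominant exists: I-1 uu, I-2 uu, II-1 uu, II-2 uu, II-3 uu, II-4 Uu, III-1 Uu, III-2 uu, III-3 uu, III-4 Uu, IV-1 uu, IV-2 Uu, IV-3 UU.
In this assignment every recorded phenotype matches its genotype and every non-founder's genotype is obtainable from its parents' genotypes, so the pedigree is consistent.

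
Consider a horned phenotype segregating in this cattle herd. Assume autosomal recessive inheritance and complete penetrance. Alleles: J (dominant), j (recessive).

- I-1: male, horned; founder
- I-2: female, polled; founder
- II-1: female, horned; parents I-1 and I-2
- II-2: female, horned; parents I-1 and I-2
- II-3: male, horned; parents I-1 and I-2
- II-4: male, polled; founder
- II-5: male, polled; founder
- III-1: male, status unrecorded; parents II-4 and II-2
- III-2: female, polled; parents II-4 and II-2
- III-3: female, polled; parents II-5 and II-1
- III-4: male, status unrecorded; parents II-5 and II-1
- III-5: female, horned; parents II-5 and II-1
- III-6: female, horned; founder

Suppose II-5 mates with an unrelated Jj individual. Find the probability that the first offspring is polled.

II-5 is polled so carries J and passed j to III-5 (jj), so II-5 is Jj.
The cross gives 1/4 JJ : 1/2 Jj : 1/4 jj, so P(offspring is polled) = 3/4.

3/4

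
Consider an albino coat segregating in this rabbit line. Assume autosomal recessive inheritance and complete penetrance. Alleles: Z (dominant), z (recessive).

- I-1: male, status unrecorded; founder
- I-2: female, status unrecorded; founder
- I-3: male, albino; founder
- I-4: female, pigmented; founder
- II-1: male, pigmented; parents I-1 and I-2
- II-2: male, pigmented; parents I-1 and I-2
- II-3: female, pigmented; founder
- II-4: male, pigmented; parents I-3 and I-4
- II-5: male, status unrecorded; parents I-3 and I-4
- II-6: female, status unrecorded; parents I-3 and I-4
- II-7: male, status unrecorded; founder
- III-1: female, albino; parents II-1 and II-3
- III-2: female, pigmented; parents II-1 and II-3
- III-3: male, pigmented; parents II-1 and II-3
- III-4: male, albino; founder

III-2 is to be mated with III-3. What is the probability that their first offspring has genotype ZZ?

4/9

II-1 is pigmented so carries Z and passed z to III-1 (zz), so II-1 is Zz.
II-3 is pigmented so carries Z and passed z to III-1 (zz), so II-3 is Zz.
III-2 is a pigmented offspring of II-1 (Zz) × II-3 (Zz), whose cross gives 1/4 ZZ : 1/2 Zz : 1/4 zz; conditioning on being pigmented, III-2 is ZZ with probability 1/3, Zz with probability 2/3.
III-3 is a pigmented offspring of II-1 (Zz) × II-3 (Zz), whose cross gives 1/4 ZZ : 1/2 Zz : 1/4 zz; conditioning on being pigmented, III-3 is ZZ with probability 1/3, Zz with probability 2/3.
Summing over parental genotype combinations, P(offspring has genotype ZZ) = 1/9·1 + 2/9·1/2 + 2/9·1/2 + 4/9·1/4 = 4/9.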